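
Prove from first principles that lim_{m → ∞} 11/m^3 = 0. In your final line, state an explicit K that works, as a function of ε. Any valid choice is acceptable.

K = (11/ε)^{1/3}

Fix ε > 0. For m ≥ 1, |11/m^3 − 0| = 11/m^3.
11/m^3 < ε ⇔ m^3 > 11/ε ⇔ m > (11/ε)^{1/3}.
Take K = (11/ε)^{1/3}. Then m > K implies 11/m^3 < ε.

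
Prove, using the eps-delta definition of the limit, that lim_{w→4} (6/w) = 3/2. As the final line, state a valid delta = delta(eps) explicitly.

Fix eps > 0. We seek delta > 0 such that 0 < |w − 4| < delta implies |6/w − (3/2)| < eps.
|6/w − (3/2)| = 6·|4 − w|/(4·|w|) = 6|w − 4|/(4|w|).
Require delta ≤ 2 so that |w| > 4 − 2 = 2, hence 4|w| > 8.
Then |6/w − (3/2)| < 6|w − 4|/8, which is < eps when |w − 4| < (4/3)eps.
Take delta = min(2, (4/3)eps). Then 0 < |w − 4| < delta gives both |w − 4| < 2 and |w − 4| < (4/3)eps, so |6/w − (3/2)| < eps.

delta = min(2, (4/3)eps)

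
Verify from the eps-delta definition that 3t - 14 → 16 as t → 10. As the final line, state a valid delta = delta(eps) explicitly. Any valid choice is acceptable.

Suppose eps > 0. We need delta > 0 so that 0 < |t − 10| < delta implies |(3t - 14) − 16| < eps.
Since (3t - 14) − 16 = 3(t − 10), we have |(3t - 14) − 16| = 3|t − 10|.
Thus it suffices that |t − 10| < eps/3.
Take delta = eps/3. If 0 < |t − 10| < delta then |(3t - 14) − 16| = 3|t − 10| < 3·(eps/3) = eps.

delta = eps/3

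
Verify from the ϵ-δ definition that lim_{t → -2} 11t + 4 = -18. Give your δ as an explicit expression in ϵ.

Let ϵ > 0. We need δ > 0 so that 0 < |t + 2| < δ implies |(11t + 4) + 18| < ϵ.
Since (11t + 4) + 18 = 11(t + 2), we have |(11t + 4) + 18| = 11|t + 2|.
Thus it suffices that |t + 2| < ϵ/11.
Take δ = ϵ/11. If 0 < |t + 2| < δ then |(11t + 4) + 18| = 11|t + 2| < 11·(ϵ/11) = ϵ.

δ = ϵ/11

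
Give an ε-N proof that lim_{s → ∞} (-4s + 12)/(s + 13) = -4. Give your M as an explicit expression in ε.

M = 64/ε

Suppose ε > 0. We seek M > 0 such that s > M implies |(-4s + 12)/(s + 13) + 4| < ε.
(-4s + 12)/(s + 13) + 4 = ((-4s + 12) − (-4)(s + 13)) / ((s + 13)) = 64/((s + 13)).
For s > 0 we have s + 13 > s, so |(-4s + 12)/(s + 13) + 4| = 64/((s + 13)) < 64/(s) = 64/s.
Thus |(-4s + 12)/(s + 13) + 4| < ε whenever s > 64/ε.
Take M = 64/ε. If s > M then |(-4s + 12)/(s + 13) + 4| < 64/s < ε.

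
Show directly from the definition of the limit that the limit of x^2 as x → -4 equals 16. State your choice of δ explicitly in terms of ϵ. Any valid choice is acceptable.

δ = min(1, ϵ/9)

Suppose ϵ > 0. We seek δ > 0 with 0 < |x + 4| < δ ⇒ |x^2 − 16| < ϵ.
Factor: x^2 − 16 = (x + 4)(x - 4), so |x^2 − 16| = |x + 4|·|x - 4|.
Impose δ ≤ 1 so that |x| < 5; then |x - 4| ≤ 9.
Hence |x^2 − 16| ≤ 9|x + 4|, which is < ϵ once |x + 4| < ϵ/9.
Take δ = min(1, ϵ/9). If 0 < |x + 4| < δ then both bounds hold and |x^2 − 16| ≤ 9|x + 4| < 9·(ϵ/9) = ϵ.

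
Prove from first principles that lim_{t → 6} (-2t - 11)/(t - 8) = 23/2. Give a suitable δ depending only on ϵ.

Suppose ϵ > 0. We want δ > 0 with 0 < |t − 6| < δ ⇒ |(-2t - 11)/(t - 8) − (23/2)| < ϵ.
Combining over a common denominator, (-2t - 11)/(t - 8) − (23/2) = [(-2t - 11)·(-2) − (-23)·(t - 8)] / [(-2)·(t - 8)] = 27(t − 6) / ((-2)(t - 8)).
So |(-2t - 11)/(t - 8) − (23/2)| = 27|t − 6| / (2·|t − 8|).
Require δ ≤ 1, so |t − 8| ≥ |-2| − |t − 6| > 2 − 1 = 1.
Hence |(-2t - 11)/(t - 8) − (23/2)| < 27|t − 6|/(2·1) = (27/2)|t − 6|, which is < ϵ once |t − 6| < (2/27)ϵ.
Take δ = min(1, (2/27)ϵ). Then 0 < |t − 6| < δ forces both bounds, so |(-2t - 11)/(t - 8) − (23/2)| < ϵ.

δ = min(1, (2/27)ϵ)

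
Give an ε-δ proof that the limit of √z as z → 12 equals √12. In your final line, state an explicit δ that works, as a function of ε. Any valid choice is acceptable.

Let ε > 0 be given. We want δ > 0 such that 0 < |z − 12| < δ implies |√z − √12| < ε.
Rationalise: √z − √12 = (z − 12)/(√z + √12), so |√z − √12| = |z − 12|/(√z + √12).
Restrict δ ≤ 12 so that |z − 12| < 12 forces z > 0, and then √z + √12 > √12.
Hence |√z − √12| < |z − 12|/√12, which is < ε once |z − 12| < √12·ε.
Take δ = min(12, √12·ε). If 0 < |z − 12| < δ then z > 0 and |√z − √12| < |z − 12|/√12 < ε.

δ = min(12, √12·ε)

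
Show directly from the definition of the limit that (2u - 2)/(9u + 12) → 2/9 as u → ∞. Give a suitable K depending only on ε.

K = (14/27)/ε

Let ε > 0 be given. We seek K > 0 such that u > K implies |(2u - 2)/(9u + 12) − (2/9)| < ε.
(2u - 2)/(9u + 12) − (2/9) = (9(2u - 2) − 2(9u + 12)) / (9(9u + 12)) = -42/(9(9u + 12)).
For u > 0 we have 9u + 12 > 9u, so |(2u - 2)/(9u + 12) − (2/9)| = 42/(9(9u + 12)) < 42/(9·9u) = (14/27)/u.
Thus |(2u - 2)/(9u + 12) − (2/9)| < ε whenever u > (14/27)/ε.
Take K = (14/27)/ε. If u > K then |(2u - 2)/(9u + 12) − (2/9)| < (14/27)/u < ε.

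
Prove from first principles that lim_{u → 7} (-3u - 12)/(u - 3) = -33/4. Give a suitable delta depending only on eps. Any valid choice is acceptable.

Let eps > 0. We want delta > 0 with 0 < |u − 7| < delta ⇒ |(-3u - 12)/(u - 3) + 33/4| < eps.
Combining over a common denominator, (-3u - 12)/(u - 3) + 33/4 = [(-3u - 12)·4 − (-33)·(u - 3)] / [4·(u - 3)] = 21(u − 7) / (4(u - 3)).
So |(-3u - 12)/(u - 3) + 33/4| = 21|u − 7| / (4·|u − 3|).
Restrict delta ≤ 2. Then |u − 7| < 2 gives |u − 3| = |(u − 7) + 4| ≥ 4 − 2 = 2.
Hence |(-3u - 12)/(u - 3) + 33/4| < 21|u − 7|/(4·2) = (21/8)|u − 7|, which is < eps once |u − 7| < (8/21)eps.
Take delta = min(2, (8/21)eps). Then 0 < |u − 7| < delta forces both bounds, so |(-3u - 12)/(u - 3) + 33/4| < eps.

delta = min(2, (8/21)eps)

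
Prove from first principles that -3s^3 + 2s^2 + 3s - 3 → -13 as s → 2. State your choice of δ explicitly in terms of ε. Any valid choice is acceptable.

Let ε > 0. We want δ > 0 such that 0 < |s − 2| < δ implies |(-3s^3 + 2s^2 + 3s - 3) + 13| < ε.
(-3s^3 + 2s^2 + 3s - 3) + 13 = -3s^3 + 2s^2 + 3s + 10 = (s − 2)(-3s^2 - 4s - 5).
So |(-3s^3 + 2s^2 + 3s - 3) + 13| = |s − 2|·|-3s^2 - 4s - 5|.
Assume first that |s − 2| < 1, so |s| < 3. Then |-3s^2 - 4s - 5| ≤ 3·3^2 + 4·3 + 5 = 44.
Hence |(-3s^3 + 2s^2 + 3s - 3) + 13| ≤ 44|s − 2| < ε provided |s − 2| < ε/44.
Take δ = min(1, ε/44). Then 0 < |s − 2| < δ gives both |s − 2| < 1 and |s − 2| < ε/44, so |(-3s^3 + 2s^2 + 3s - 3) + 13| < ε.

δ = min(1, ε/44)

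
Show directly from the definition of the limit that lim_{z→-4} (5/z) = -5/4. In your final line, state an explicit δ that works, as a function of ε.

δ = min(2, (8/5)ε)

Fix ε > 0. We seek δ > 0 such that 0 < |z + 4| < δ implies |5/z + 5/4| < ε.
|5/z + 5/4| = 5·|-4 − z|/(4·|z|) = 5|z + 4|/(4|z|).
Restrict δ ≤ 2. Then |z + 4| < 2 gives |z| > 2, so 4|z| > 8.
Then |5/z + 5/4| < 5|z + 4|/8, which is < ε when |z + 4| < (8/5)ε.
Take δ = min(2, (8/5)ε). Then 0 < |z + 4| < δ gives both |z + 4| < 2 and |z + 4| < (8/5)ε, so |5/z + 5/4| < ε.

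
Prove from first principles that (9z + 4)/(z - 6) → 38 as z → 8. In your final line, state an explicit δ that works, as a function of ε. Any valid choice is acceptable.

δ = min(1, (1/29)ε)

Let ε > 0. We want δ > 0 with 0 < |z − 8| < δ ⇒ |(9z + 4)/(z - 6) − 38| < ε.
Combining over a common denominator, (9z + 4)/(z - 6) − 38 = [(9z + 4)·2 − 76·(z - 6)] / [2·(z - 6)] = -58(z − 8) / (2(z - 6)).
So |(9z + 4)/(z - 6) − 38| = 58|z − 8| / (2·|z − 6|).
Require δ ≤ 1, so |z − 6| ≥ |2| − |z − 8| > 2 − 1 = 1.
Hence |(9z + 4)/(z - 6) − 38| < 58|z − 8|/(2·1) = 29|z − 8|, which is < ε once |z − 8| < (1/29)ε.
Take δ = min(1, (1/29)ε). Then 0 < |z − 8| < δ forces both bounds, so |(9z + 4)/(z - 6) − 38| < ε.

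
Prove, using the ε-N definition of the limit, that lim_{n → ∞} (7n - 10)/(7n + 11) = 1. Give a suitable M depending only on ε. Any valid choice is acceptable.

Let ε > 0. For n ≥ 1, |(7n - 10)/(7n + 11) − 1| = |-147|/(7(7n + 11)) = 147/(7(7n + 11)).
Since 7n + 11 ≥ 7n for n ≥ 1, this is ≤ 147/(7·7n) = 3/n.
So |(7n - 10)/(7n + 11) − 1| < ε whenever n > 3/ε.
Take M = 3/ε. If n > M then |(7n - 10)/(7n + 11) − 1| ≤ 3/n < ε.

M = 3/ε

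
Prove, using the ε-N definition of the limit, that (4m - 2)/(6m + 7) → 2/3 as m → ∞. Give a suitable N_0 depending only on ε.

Let ε > 0. For m ≥ 1, |(4m - 2)/(6m + 7) − (2/3)| = |-40|/(6(6m + 7)) = 40/(6(6m + 7)).
Since 6m + 7 ≥ 6m for m ≥ 1, this is ≤ 40/(6·6m) = (10/9)/m.
So |(4m - 2)/(6m + 7) − (2/3)| < ε whenever m > (10/9)/ε.
Take N_0 = (10/9)/ε. If m > N_0 then |(4m - 2)/(6m + 7) − (2/3)| ≤ (10/9)/m < ε.

N_0 = (10/9)/ε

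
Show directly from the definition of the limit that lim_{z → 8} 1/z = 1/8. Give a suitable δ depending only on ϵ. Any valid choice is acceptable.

δ = min(4, 32ϵ)

Suppose ϵ > 0. We seek δ > 0 such that 0 < |z − 8| < δ implies |1/z − (1/8)| < ϵ.
|1/z − (1/8)| = |8 − z|/(8·|z|) = |z − 8|/(8|z|).
Require δ ≤ 4 so that |z| > 8 − 4 = 4, hence 8|z| > 32.
Then |1/z − (1/8)| < |z − 8|/32, which is < ϵ when |z − 8| < 32ϵ.
Take δ = min(4, 32ϵ). Then 0 < |z − 8| < δ gives both |z − 8| < 4 and |z − 8| < 32ϵ, so |1/z − (1/8)| < ϵ.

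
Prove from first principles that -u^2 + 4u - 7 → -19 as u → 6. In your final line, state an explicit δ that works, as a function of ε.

δ = min(2, ε/10)

Let ε > 0 be given. We want δ > 0 such that 0 < |u − 6| < δ implies |(-u^2 + 4u - 7) + 19| < ε.
(-u^2 + 4u - 7) + 19 = -u^2 + 4u + 12 = (u − 6)(-u - 2).
So |(-u^2 + 4u - 7) + 19| = |u − 6|·|-u - 2|.
Require δ ≤ 2. Then |u − 6| < 2 gives |u| < 8, and by the triangle inequality |-u - 2| ≤ 8 + 2 = 10.
Hence |(-u^2 + 4u - 7) + 19| ≤ 10|u − 6| < ε provided |u − 6| < ε/10.
Choosing δ = min(2, ε/10) ensures both conditions, hence |(-u^2 + 4u - 7) + 19| < ε.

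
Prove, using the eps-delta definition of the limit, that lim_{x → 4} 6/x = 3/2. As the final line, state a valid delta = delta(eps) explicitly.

delta = min(2, (4/3)eps)

Fix eps > 0. We seek delta > 0 such that 0 < |x − 4| < delta implies |6/x − (3/2)| < eps.
|6/x − (3/2)| = 6·|4 − x|/(4·|x|) = 6|x − 4|/(4|x|).
Restrict delta ≤ 2. Then |x − 4| < 2 gives |x| > 2, so 4|x| > 8.
Then |6/x − (3/2)| < 6|x − 4|/8, which is < eps when |x − 4| < (4/3)eps.
Take delta = min(2, (4/3)eps). Then 0 < |x − 4| < delta gives both |x − 4| < 2 and |x − 4| < (4/3)eps, so |6/x − (3/2)| < eps.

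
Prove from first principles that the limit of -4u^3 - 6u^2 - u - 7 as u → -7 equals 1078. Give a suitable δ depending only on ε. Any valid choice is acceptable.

δ = min(2, ε/677)

Let ε > 0 be given. We want δ > 0 such that 0 < |u + 7| < δ implies |(-4u^3 - 6u^2 - u - 7) − 1078| < ε.
(-4u^3 - 6u^2 - u - 7) − 1078 = -4u^3 - 6u^2 - u - 1085 = (u + 7)(-4u^2 + 22u - 155).
So |(-4u^3 - 6u^2 - u - 7) − 1078| = |u + 7|·|-4u^2 + 22u - 155|.
Require δ ≤ 2. Then |u + 7| < 2 gives |u| < 9, and by the triangle inequality |-4u^2 + 22u - 155| ≤ 4·9^2 + 22·9 + 155 = 677.
Hence |(-4u^3 - 6u^2 - u - 7) − 1078| ≤ 677|u + 7| < ε provided |u + 7| < ε/677.
Choosing δ = min(2, ε/677) ensures both conditions, hence |(-4u^3 - 6u^2 - u - 7) − 1078| < ε.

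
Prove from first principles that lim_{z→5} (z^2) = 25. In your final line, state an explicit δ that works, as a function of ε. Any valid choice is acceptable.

δ = min(1, ε/11)

Let ε > 0 be given. We seek δ > 0 with 0 < |z − 5| < δ ⇒ |z^2 − 25| < ε.
Factor: z^2 − 25 = (z − 5)(z + 5), so |z^2 − 25| = |z − 5|·|z + 5|.
Impose δ ≤ 1 so that |z| < 6; then |z + 5| ≤ 11.
Hence |z^2 − 25| ≤ 11|z − 5|, which is < ε once |z − 5| < ε/11.
Take δ = min(1, ε/11). If 0 < |z − 5| < δ then both bounds hold and |z^2 − 25| ≤ 11|z − 5| < 11·(ε/11) = ε.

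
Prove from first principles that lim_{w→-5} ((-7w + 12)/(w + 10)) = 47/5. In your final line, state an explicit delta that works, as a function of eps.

delta = min(5/2, (25/164)eps)

Let eps > 0. We want delta > 0 with 0 < |w + 5| < delta ⇒ |(-7w + 12)/(w + 10) − (47/5)| < eps.
Combining over a common denominator, (-7w + 12)/(w + 10) − (47/5) = [(-7w + 12)·5 − 47·(w + 10)] / [5·(w + 10)] = -82(w + 5) / (5(w + 10)).
So |(-7w + 12)/(w + 10) − (47/5)| = 82|w + 5| / (5·|w + 10|).
Require delta ≤ 5/2, so |w + 10| ≥ |5| − |w + 5| > 5 − 5/2 = 5/2.
Hence |(-7w + 12)/(w + 10) − (47/5)| < 82|w + 5|/(5·(5/2)) = (164/25)|w + 5|, which is < eps once |w + 5| < (25/164)eps.
Take delta = min(5/2, (25/164)eps). Then 0 < |w + 5| < delta forces both bounds, so |(-7w + 12)/(w + 10) − (47/5)| < eps.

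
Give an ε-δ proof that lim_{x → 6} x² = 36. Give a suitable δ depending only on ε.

Let ε > 0 be given. We seek δ > 0 with 0 < |x − 6| < δ ⇒ |x² − 36| < ε.
Factor: x² − 36 = (x − 6)(x + 6), so |x² − 36| = |x − 6|·|x + 6|.
Impose δ ≤ 1 so that |x| < 7; then |x + 6| ≤ 13.
Hence |x² − 36| ≤ 13|x − 6|, which is < ε once |x − 6| < ε/13.
Take δ = min(1, ε/13). If 0 < |x − 6| < δ then both bounds hold and |x² − 36| ≤ 13|x − 6| < 13·(ε/13) = ε.

δ = min(1, ε/13)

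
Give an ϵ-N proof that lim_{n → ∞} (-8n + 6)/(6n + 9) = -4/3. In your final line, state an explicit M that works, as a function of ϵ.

Let ϵ > 0 be given. For n ≥ 1, |(-8n + 6)/(6n + 9) + 4/3| = |108|/(6(6n + 9)) = 108/(6(6n + 9)).
Since 6n + 9 ≥ 6n for n ≥ 1, this is ≤ 108/(6·6n) = 3/n.
So |(-8n + 6)/(6n + 9) + 4/3| < ϵ whenever n > 3/ϵ.
Take M = 3/ϵ. If n > M then |(-8n + 6)/(6n + 9) + 4/3| ≤ 3/n < ϵ.

M = 3/ϵ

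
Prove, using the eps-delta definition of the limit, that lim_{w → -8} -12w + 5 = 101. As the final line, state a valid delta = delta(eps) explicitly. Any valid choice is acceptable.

Let eps > 0. We need delta > 0 so that 0 < |w + 8| < delta implies |(-12w + 5) − 101| < eps.
Since (-12w + 5) − 101 = -12(w + 8), we have |(-12w + 5) − 101| = 12|w + 8|.
Thus it suffices that |w + 8| < eps/12.
Take delta = eps/12. If 0 < |w + 8| < delta then |(-12w + 5) − 101| = 12|w + 8| < 12·(eps/12) = eps.

delta = eps/12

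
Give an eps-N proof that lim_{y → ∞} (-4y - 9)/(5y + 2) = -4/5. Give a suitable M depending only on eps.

Let eps > 0. We seek M > 0 such that y > M implies |(-4y - 9)/(5y + 2) + 4/5| < eps.
(-4y - 9)/(5y + 2) + 4/5 = (5(-4y - 9) − (-4)(5y + 2)) / (5(5y + 2)) = -37/(5(5y + 2)).
For y > 0 we have 5y + 2 > 5y, so |(-4y - 9)/(5y + 2) + 4/5| = 37/(5(5y + 2)) < 37/(5·5y) = (37/25)/y.
Thus |(-4y - 9)/(5y + 2) + 4/5| < eps whenever y > (37/25)/eps.
Take M = (37/25)/eps. If y > M then |(-4y - 9)/(5y + 2) + 4/5| < (37/25)/y < eps.

M = (37/25)/eps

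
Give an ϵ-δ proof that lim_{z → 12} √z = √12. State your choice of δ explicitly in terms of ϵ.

Let ϵ > 0. We want δ > 0 such that 0 < |z − 12| < δ implies |√z − √12| < ϵ.
Rationalise: √z − √12 = (z − 12)/(√z + √12), so |√z − √12| = |z − 12|/(√z + √12).
Restrict δ ≤ 12 so that |z − 12| < 12 forces z > 0, and then √z + √12 > √12.
Hence |√z − √12| < |z − 12|/√12, which is < ϵ once |z − 12| < √12·ϵ.
Take δ = min(12, √12·ϵ). If 0 < |z − 12| < δ then z > 0 and |√z − √12| < |z − 12|/√12 < ϵ.

δ = min(12, √12·ϵ)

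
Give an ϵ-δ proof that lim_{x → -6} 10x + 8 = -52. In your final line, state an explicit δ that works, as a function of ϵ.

δ = ϵ/10

Fix ϵ > 0. We need δ > 0 so that 0 < |x + 6| < δ implies |(10x + 8) + 52| < ϵ.
|(10x + 8) + 52| = |10x + 60| = 10|x + 6|.
So 10|x + 6| < ϵ exactly when |x + 6| < ϵ/10.
Choosing δ = ϵ/10 gives |(10x + 8) + 52| = 10|x + 6| < ϵ whenever |x + 6| < δ.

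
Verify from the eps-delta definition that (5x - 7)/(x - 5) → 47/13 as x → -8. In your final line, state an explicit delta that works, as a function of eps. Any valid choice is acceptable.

delta = min(13/2, (169/36)eps)

Fix eps > 0. We want delta > 0 with 0 < |x + 8| < delta ⇒ |(5x - 7)/(x - 5) − (47/13)| < eps.
Combining over a common denominator, (5x - 7)/(x - 5) − (47/13) = [(5x - 7)·(-13) − (-47)·(x - 5)] / [(-13)·(x - 5)] = -18(x + 8) / ((-13)(x - 5)).
So |(5x - 7)/(x - 5) − (47/13)| = 18|x + 8| / (13·|x − 5|).
Restrict delta ≤ 13/2. Then |x + 8| < 13/2 gives |x − 5| = |(x + 8) + (-13)| ≥ 13 − 13/2 = 13/2.
Hence |(5x - 7)/(x - 5) − (47/13)| < 18|x + 8|/(13·(13/2)) = (36/169)|x + 8|, which is < eps once |x + 8| < (169/36)eps.
Take delta = min(13/2, (169/36)eps). Then 0 < |x + 8| < delta forces both bounds, so |(5x - 7)/(x - 5) − (47/13)| < eps.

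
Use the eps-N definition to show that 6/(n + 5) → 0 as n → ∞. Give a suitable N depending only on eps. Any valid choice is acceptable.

Let eps > 0 be given. For n ≥ 1, |6/(n + 5) − 0| = 6/(n + 5) ≤ 6/n.
We need 6/n < eps, i.e. n > 6/eps.
Take N = 6/eps. If n > N then |6/(n + 5)| ≤ 6/n < eps.

N = 6/eps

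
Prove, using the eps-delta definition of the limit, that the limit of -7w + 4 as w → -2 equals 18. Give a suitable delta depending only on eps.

Fix eps > 0. We need delta > 0 so that 0 < |w + 2| < delta implies |(-7w + 4) − 18| < eps.
|(-7w + 4) − 18| = |-7w - 14| = 7|w + 2|.
Thus it suffices that |w + 2| < eps/7.
Choosing delta = eps/7 gives |(-7w + 4) − 18| = 7|w + 2| < eps whenever |w + 2| < delta.

delta = eps/7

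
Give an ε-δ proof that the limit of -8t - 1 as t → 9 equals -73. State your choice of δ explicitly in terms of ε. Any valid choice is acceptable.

Suppose ε > 0. We need δ > 0 so that 0 < |t − 9| < δ implies |(-8t - 1) + 73| < ε.
|(-8t - 1) + 73| = |-8t + 72| = 8|t − 9|.
Thus it suffices that |t − 9| < ε/8.
Take δ = ε/8. If 0 < |t − 9| < δ then |(-8t - 1) + 73| = 8|t − 9| < 8·(ε/8) = ε.

δ = ε/8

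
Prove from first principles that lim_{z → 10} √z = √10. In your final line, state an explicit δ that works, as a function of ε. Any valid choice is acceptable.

δ = min(10, √10·ε)

Let ε > 0. We want δ > 0 such that 0 < |z − 10| < δ implies |√z − √10| < ε.
Multiplying by the conjugate, |√z − √10| = |z − 10|/(√z + √10).
Restrict δ ≤ 10 so that |z − 10| < 10 forces z > 0, and then √z + √10 > √10.
Hence |√z − √10| < |z − 10|/√10, which is < ε once |z − 10| < √10·ε.
Take δ = min(10, √10·ε). If 0 < |z − 10| < δ then z > 0 and |√z − √10| < |z − 10|/√10 < ε.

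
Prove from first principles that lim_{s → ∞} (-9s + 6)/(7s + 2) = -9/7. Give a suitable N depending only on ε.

Suppose ε > 0. We seek N > 0 such that s > N implies |(-9s + 6)/(7s + 2) + 9/7| < ε.
(-9s + 6)/(7s + 2) + 9/7 = (7(-9s + 6) − (-9)(7s + 2)) / (7(7s + 2)) = 60/(7(7s + 2)).
For s > 0 we have 7s + 2 > 7s, so |(-9s + 6)/(7s + 2) + 9/7| = 60/(7(7s + 2)) < 60/(7·7s) = (60/49)/s.
Thus |(-9s + 6)/(7s + 2) + 9/7| < ε whenever s > (60/49)/ε.
Take N = (60/49)/ε. If s > N then |(-9s + 6)/(7s + 2) + 9/7| < (60/49)/s < ε.

N = (60/49)/ε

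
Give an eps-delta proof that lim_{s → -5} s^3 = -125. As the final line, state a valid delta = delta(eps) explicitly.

Let eps > 0 be given. We seek delta > 0 with 0 < |s + 5| < delta ⇒ |s^3 + 125| < eps.
Factor: s^3 + 125 = (s + 5)(s^2 - 5s + 25), so |s^3 + 125| = |s + 5|·|s^2 - 5s + 25|.
Restrict delta ≤ 1. Then |s + 5| < 1 gives |s| < 6, so by the triangle inequality |s^2 - 5s + 25| ≤ 6^2 + 5·6 + 25 = 91.
Hence |s^3 + 125| ≤ 91|s + 5|, which is < eps once |s + 5| < eps/91.
Take delta = min(1, eps/91). If 0 < |s + 5| < delta then both bounds hold and |s^3 + 125| ≤ 91|s + 5| < 91·(eps/91) = eps.

delta = min(1, eps/91)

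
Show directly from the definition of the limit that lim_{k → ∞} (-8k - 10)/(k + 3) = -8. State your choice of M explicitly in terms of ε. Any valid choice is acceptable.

M = 14/ε

Fix ε > 0. For k ≥ 1, |(-8k - 10)/(k + 3) + 8| = |14|/((k + 3)) = 14/((k + 3)).
Since k + 3 ≥ k for k ≥ 1, this is ≤ 14/(k) = 14/k.
So |(-8k - 10)/(k + 3) + 8| < ε whenever k > 14/ε.
Take M = 14/ε. If k > M then |(-8k - 10)/(k + 3) + 8| ≤ 14/k < ε.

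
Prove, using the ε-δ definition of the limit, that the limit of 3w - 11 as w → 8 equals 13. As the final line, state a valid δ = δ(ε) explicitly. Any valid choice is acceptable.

Let ε > 0. We need δ > 0 so that 0 < |w − 8| < δ implies |(3w - 11) − 13| < ε.
|(3w - 11) − 13| = |3w - 24| = 3|w − 8|.
Thus it suffices that |w − 8| < ε/3.
Take δ = ε/3. If 0 < |w − 8| < δ then |(3w - 11) − 13| = 3|w − 8| < 3·(ε/3) = ε.

δ = ε/3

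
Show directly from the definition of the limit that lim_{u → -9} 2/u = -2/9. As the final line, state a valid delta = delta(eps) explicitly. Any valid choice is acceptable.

delta = min(9/2, (81/4)eps)

Let eps > 0 be given. We seek delta > 0 such that 0 < |u + 9| < delta implies |2/u + 2/9| < eps.
|2/u + 2/9| = 2·|-9 − u|/(9·|u|) = 2|u + 9|/(9|u|).
Restrict delta ≤ 9/2. Then |u + 9| < 9/2 gives |u| > 9/2, so 9|u| > 81/2.
Then |2/u + 2/9| < 2|u + 9|/(81/2), which is < eps when |u + 9| < (81/4)eps.
Take delta = min(9/2, (81/4)eps). Then 0 < |u + 9| < delta gives both |u + 9| < 9/2 and |u + 9| < (81/4)eps, so |2/u + 2/9| < eps.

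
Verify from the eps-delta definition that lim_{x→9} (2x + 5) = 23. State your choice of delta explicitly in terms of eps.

Fix eps > 0. We need delta > 0 so that 0 < |x − 9| < delta implies |(2x + 5) − 23| < eps.
|(2x + 5) − 23| = |2x - 18| = 2|x − 9|.
So 2|x − 9| < eps exactly when |x − 9| < eps/2.
Take delta = eps/2. If 0 < |x − 9| < delta then |(2x + 5) − 23| = 2|x − 9| < 2·(eps/2) = eps.

delta = eps/2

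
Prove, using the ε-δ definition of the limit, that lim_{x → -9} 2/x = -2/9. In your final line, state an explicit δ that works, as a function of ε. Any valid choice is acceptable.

Let ε > 0. We seek δ > 0 such that 0 < |x + 9| < δ implies |2/x + 2/9| < ε.
|2/x + 2/9| = 2·|-9 − x|/(9·|x|) = 2|x + 9|/(9|x|).
Require δ ≤ 9/2 so that |x| > 9 − 9/2 = 9/2, hence 9|x| > 81/2.
Then |2/x + 2/9| < 2|x + 9|/(81/2), which is < ε when |x + 9| < (81/4)ε.
Take δ = min(9/2, (81/4)ε). Then 0 < |x + 9| < δ gives both |x + 9| < 9/2 and |x + 9| < (81/4)ε, so |2/x + 2/9| < ε.

δ = min(9/2, (81/4)ε)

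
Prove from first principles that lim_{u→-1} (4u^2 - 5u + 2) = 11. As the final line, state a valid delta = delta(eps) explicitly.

delta = min(1, eps/17)

Let eps > 0 be given. We want delta > 0 such that 0 < |u + 1| < delta implies |(4u^2 - 5u + 2) − 11| < eps.
(4u^2 - 5u + 2) − 11 = 4u^2 - 5u - 9 = (u + 1)(4u - 9).
So |(4u^2 - 5u + 2) − 11| = |u + 1|·|4u - 9|.
Assume first that |u + 1| < 1, so |u| < 2. Then |4u - 9| ≤ 4·2 + 9 = 17.
Hence |(4u^2 - 5u + 2) − 11| ≤ 17|u + 1| < eps provided |u + 1| < eps/17.
Choosing delta = min(1, eps/17) ensures both conditions, hence |(4u^2 - 5u + 2) − 11| < eps.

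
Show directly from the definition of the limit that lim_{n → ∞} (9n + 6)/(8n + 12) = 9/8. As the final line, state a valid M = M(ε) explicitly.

M = (15/16)/ε

Let ε > 0. For n ≥ 1, |(9n + 6)/(8n + 12) − (9/8)| = |-60|/(8(8n + 12)) = 60/(8(8n + 12)).
Since 8n + 12 ≥ 8n for n ≥ 1, this is ≤ 60/(8·8n) = (15/16)/n.
So |(9n + 6)/(8n + 12) − (9/8)| < ε whenever n > (15/16)/ε.
Take M = (15/16)/ε. If n > M then |(9n + 6)/(8n + 12) − (9/8)| ≤ (15/16)/n < ε.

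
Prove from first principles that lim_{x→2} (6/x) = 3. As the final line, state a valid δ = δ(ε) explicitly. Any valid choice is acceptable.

δ = min(1, (1/3)ε)

Suppose ε > 0. We seek δ > 0 such that 0 < |x − 2| < δ implies |6/x − 3| < ε.
|6/x − 3| = 6·|2 − x|/(2·|x|) = 6|x − 2|/(2|x|).
Require δ ≤ 1 so that |x| > 2 − 1 = 1, hence 2|x| > 2.
Then |6/x − 3| < 6|x − 2|/2, which is < ε when |x − 2| < (1/3)ε.
Take δ = min(1, (1/3)ε). Then 0 < |x − 2| < δ gives both |x − 2| < 1 and |x − 2| < (1/3)ε, so |6/x − 3| < ε.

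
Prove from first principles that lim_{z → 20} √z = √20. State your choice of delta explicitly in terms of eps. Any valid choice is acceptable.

delta = min(20, √20·eps)

Let eps > 0 be given. We want delta > 0 such that 0 < |z − 20| < delta implies |√z − √20| < eps.
Rationalise: √z − √20 = (z − 20)/(√z + √20), so |√z − √20| = |z − 20|/(√z + √20).
Restrict delta ≤ 20 so that |z − 20| < 20 forces z > 0, and then √z + √20 > √20.
Hence |√z − √20| < |z − 20|/√20, which is < eps once |z − 20| < √20·eps.
Take delta = min(20, √20·eps). If 0 < |z − 20| < delta then z > 0 and |√z − √20| < |z − 20|/√20 < eps.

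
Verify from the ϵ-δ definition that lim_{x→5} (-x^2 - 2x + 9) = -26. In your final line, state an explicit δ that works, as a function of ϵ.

Let ϵ > 0. We want δ > 0 such that 0 < |x − 5| < δ implies |(-x^2 - 2x + 9) + 26| < ϵ.
(-x^2 - 2x + 9) + 26 = -x^2 - 2x + 35 = (x − 5)(-x - 7).
So |(-x^2 - 2x + 9) + 26| = |x − 5|·|-x - 7|.
Assume first that |x − 5| < 1, so |x| < 6. Then |-x - 7| ≤ 6 + 7 = 13.
Hence |(-x^2 - 2x + 9) + 26| ≤ 13|x − 5| < ϵ provided |x − 5| < ϵ/13.
Take δ = min(1, ϵ/13). Then 0 < |x − 5| < δ gives both |x − 5| < 1 and |x − 5| < ϵ/13, so |(-x^2 - 2x + 9) + 26| < ϵ.

δ = min(1, ϵ/13)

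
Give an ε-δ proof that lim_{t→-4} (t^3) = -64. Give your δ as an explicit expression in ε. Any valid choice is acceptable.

δ = min(1, ε/61)

Let ε > 0. We seek δ > 0 with 0 < |t + 4| < δ ⇒ |t^3 + 64| < ε.
Factor: t^3 + 64 = (t + 4)(t^2 - 4t + 16), so |t^3 + 64| = |t + 4|·|t^2 - 4t + 16|.
Impose δ ≤ 1 so that |t| < 5; then |t^2 - 4t + 16| ≤ 61.
Hence |t^3 + 64| ≤ 61|t + 4|, which is < ε once |t + 4| < ε/61.
Take δ = min(1, ε/61). If 0 < |t + 4| < δ then both bounds hold and |t^3 + 64| ≤ 61|t + 4| < 61·(ε/61) = ε.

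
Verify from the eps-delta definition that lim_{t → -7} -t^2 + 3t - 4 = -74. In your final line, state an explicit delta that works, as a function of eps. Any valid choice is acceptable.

Suppose eps > 0. We want delta > 0 such that 0 < |t + 7| < delta implies |(-t^2 + 3t - 4) + 74| < eps.
(-t^2 + 3t - 4) + 74 = -t^2 + 3t + 70 = (t + 7)(-t + 10).
So |(-t^2 + 3t - 4) + 74| = |t + 7|·|-t + 10|.
Require delta ≤ 2. Then |t + 7| < 2 gives |t| < 9, and by the triangle inequality |-t + 10| ≤ 9 + 10 = 19.
Hence |(-t^2 + 3t - 4) + 74| ≤ 19|t + 7| < eps provided |t + 7| < eps/19.
Take delta = min(2, eps/19). Then 0 < |t + 7| < delta gives both |t + 7| < 2 and |t + 7| < eps/19, so |(-t^2 + 3t - 4) + 74| < eps.

delta = min(2, eps/19)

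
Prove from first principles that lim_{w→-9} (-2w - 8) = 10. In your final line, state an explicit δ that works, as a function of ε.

Let ε > 0. We need δ > 0 so that 0 < |w + 9| < δ implies |(-2w - 8) − 10| < ε.
|(-2w - 8) − 10| = |-2w - 18| = 2|w + 9|.
Thus it suffices that |w + 9| < ε/2.
Take δ = ε/2. If 0 < |w + 9| < δ then |(-2w - 8) − 10| = 2|w + 9| < 2·(ε/2) = ε.

δ = ε/2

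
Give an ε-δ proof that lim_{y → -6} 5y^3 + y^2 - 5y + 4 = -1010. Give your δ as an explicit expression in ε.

Fix ε > 0. We want δ > 0 such that 0 < |y + 6| < δ implies |(5y^3 + y^2 - 5y + 4) + 1010| < ε.
(5y^3 + y^2 - 5y + 4) + 1010 = 5y^3 + y^2 - 5y + 1014 = (y + 6)(5y^2 - 29y + 169).
So |(5y^3 + y^2 - 5y + 4) + 1010| = |y + 6|·|5y^2 - 29y + 169|.
Assume first that |y + 6| < 1, so |y| < 7. Then |5y^2 - 29y + 169| ≤ 5·7^2 + 29·7 + 169 = 617.
Hence |(5y^3 + y^2 - 5y + 4) + 1010| ≤ 617|y + 6| < ε provided |y + 6| < ε/617.
Take δ = min(1, ε/617). Then 0 < |y + 6| < δ gives both |y + 6| < 1 and |y + 6| < ε/617, so |(5y^3 + y^2 - 5y + 4) + 1010| < ε.

δ = min(1, ε/617)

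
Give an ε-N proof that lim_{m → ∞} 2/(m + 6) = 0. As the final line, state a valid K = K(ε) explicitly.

K = 2/ε

Let ε > 0. For m ≥ 1, |2/(m + 6) − 0| = 2/(m + 6) ≤ 2/m.
We need 2/m < ε, i.e. m > 2/ε.
Take K = 2/ε. If m > K then |2/(m + 6)| ≤ 2/m < ε.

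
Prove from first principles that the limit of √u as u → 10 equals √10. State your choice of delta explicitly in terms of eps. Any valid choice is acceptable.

Fix eps > 0. We want delta > 0 such that 0 < |u − 10| < delta implies |√u − √10| < eps.
Multiplying by the conjugate, |√u − √10| = |u − 10|/(√u + √10).
Restrict delta ≤ 10 so that |u − 10| < 10 forces u > 0, and then √u + √10 > √10.
Hence |√u − √10| < |u − 10|/√10, which is < eps once |u − 10| < √10·eps.
Take delta = min(10, √10·eps). If 0 < |u − 10| < delta then u > 0 and |√u − √10| < |u − 10|/√10 < eps.

delta = min(10, √10·eps)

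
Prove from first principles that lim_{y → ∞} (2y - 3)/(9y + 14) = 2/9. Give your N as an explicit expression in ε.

N = (55/81)/ε

Fix ε > 0. We seek N > 0 such that y > N implies |(2y - 3)/(9y + 14) − (2/9)| < ε.
(2y - 3)/(9y + 14) − (2/9) = (9(2y - 3) − 2(9y + 14)) / (9(9y + 14)) = -55/(9(9y + 14)).
For y > 0 we have 9y + 14 > 9y, so |(2y - 3)/(9y + 14) − (2/9)| = 55/(9(9y + 14)) < 55/(9·9y) = (55/81)/y.
Thus |(2y - 3)/(9y + 14) − (2/9)| < ε whenever y > (55/81)/ε.
Take N = (55/81)/ε. If y > N then |(2y - 3)/(9y + 14) − (2/9)| < (55/81)/y < ε.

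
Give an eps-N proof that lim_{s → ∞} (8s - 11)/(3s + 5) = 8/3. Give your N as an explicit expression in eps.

N = (73/9)/eps

Let eps > 0. We seek N > 0 such that s > N implies |(8s - 11)/(3s + 5) − (8/3)| < eps.
(8s - 11)/(3s + 5) − (8/3) = (3(8s - 11) − 8(3s + 5)) / (3(3s + 5)) = -73/(3(3s + 5)).
For s > 0 we have 3s + 5 > 3s, so |(8s - 11)/(3s + 5) − (8/3)| = 73/(3(3s + 5)) < 73/(3·3s) = (73/9)/s.
Thus |(8s - 11)/(3s + 5) − (8/3)| < eps whenever s > (73/9)/eps.
Take N = (73/9)/eps. If s > N then |(8s - 11)/(3s + 5) − (8/3)| < (73/9)/s < eps.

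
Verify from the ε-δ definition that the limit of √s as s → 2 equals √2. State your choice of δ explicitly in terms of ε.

δ = min(2, √2·ε)

Let ε > 0 be given. We want δ > 0 such that 0 < |s − 2| < δ implies |√s − √2| < ε.
Multiplying by the conjugate, |√s − √2| = |s − 2|/(√s + √2).
Restrict δ ≤ 2 so that |s − 2| < 2 forces s > 0, and then √s + √2 > √2.
Hence |√s − √2| < |s − 2|/√2, which is < ε once |s − 2| < √2·ε.
Take δ = min(2, √2·ε). If 0 < |s − 2| < δ then s > 0 and |√s − √2| < |s − 2|/√2 < ε.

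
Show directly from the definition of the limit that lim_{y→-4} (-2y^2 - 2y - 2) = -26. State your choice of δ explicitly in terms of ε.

Fix ε > 0. We want δ > 0 such that 0 < |y + 4| < δ implies |(-2y^2 - 2y - 2) + 26| < ε.
(-2y^2 - 2y - 2) + 26 = -2y^2 - 2y + 24 = (y + 4)(-2y + 6).
So |(-2y^2 - 2y - 2) + 26| = |y + 4|·|-2y + 6|.
Require δ ≤ 2. Then |y + 4| < 2 gives |y| < 6, and by the triangle inequality |-2y + 6| ≤ 2·6 + 6 = 18.
Hence |(-2y^2 - 2y - 2) + 26| ≤ 18|y + 4| < ε provided |y + 4| < ε/18.
Choosing δ = min(2, ε/18) ensures both conditions, hence |(-2y^2 - 2y - 2) + 26| < ε.

δ = min(2, ε/18)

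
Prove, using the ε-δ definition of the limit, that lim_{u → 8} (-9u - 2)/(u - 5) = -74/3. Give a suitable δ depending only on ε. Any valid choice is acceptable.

δ = min(3/2, (9/94)ε)

Let ε > 0. We want δ > 0 with 0 < |u − 8| < δ ⇒ |(-9u - 2)/(u - 5) + 74/3| < ε.
Combining over a common denominator, (-9u - 2)/(u - 5) + 74/3 = [(-9u - 2)·3 − (-74)·(u - 5)] / [3·(u - 5)] = 47(u − 8) / (3(u - 5)).
So |(-9u - 2)/(u - 5) + 74/3| = 47|u − 8| / (3·|u − 5|).
Require δ ≤ 3/2, so |u − 5| ≥ |3| − |u − 8| > 3 − 3/2 = 3/2.
Hence |(-9u - 2)/(u - 5) + 74/3| < 47|u − 8|/(3·(3/2)) = (94/9)|u − 8|, which is < ε once |u − 8| < (9/94)ε.
Take δ = min(3/2, (9/94)ε). Then 0 < |u − 8| < δ forces both bounds, so |(-9u - 2)/(u - 5) + 74/3| < ε.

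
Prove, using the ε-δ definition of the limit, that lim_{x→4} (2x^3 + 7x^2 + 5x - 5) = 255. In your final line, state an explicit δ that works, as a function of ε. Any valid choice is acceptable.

Fix ε > 0. We want δ > 0 such that 0 < |x − 4| < δ implies |(2x^3 + 7x^2 + 5x - 5) − 255| < ε.
(2x^3 + 7x^2 + 5x - 5) − 255 = 2x^3 + 7x^2 + 5x - 260 = (x − 4)(2x^2 + 15x + 65).
So |(2x^3 + 7x^2 + 5x - 5) − 255| = |x − 4|·|2x^2 + 15x + 65|.
Assume first that |x − 4| < 1, so |x| < 5. Then |2x^2 + 15x + 65| ≤ 2·5^2 + 15·5 + 65 = 190.
Hence |(2x^3 + 7x^2 + 5x - 5) − 255| ≤ 190|x − 4| < ε provided |x − 4| < ε/190.
Choosing δ = min(1, ε/190) ensures both conditions, hence |(2x^3 + 7x^2 + 5x - 5) − 255| < ε.

δ = min(1, ε/190)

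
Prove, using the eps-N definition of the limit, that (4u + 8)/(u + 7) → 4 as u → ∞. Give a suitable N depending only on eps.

N = 20/eps

Let eps > 0 be given. We seek N > 0 such that u > N implies |(4u + 8)/(u + 7) − 4| < eps.
(4u + 8)/(u + 7) − 4 = ((4u + 8) − 4(u + 7)) / ((u + 7)) = -20/((u + 7)).
For u > 0 we have u + 7 > u, so |(4u + 8)/(u + 7) − 4| = 20/((u + 7)) < 20/(u) = 20/u.
Thus |(4u + 8)/(u + 7) − 4| < eps whenever u > 20/eps.
Take N = 20/eps. If u > N then |(4u + 8)/(u + 7) − 4| < 20/u < eps.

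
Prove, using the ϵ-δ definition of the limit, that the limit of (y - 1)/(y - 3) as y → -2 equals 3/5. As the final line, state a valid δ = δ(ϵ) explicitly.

Fix ϵ > 0. We want δ > 0 with 0 < |y + 2| < δ ⇒ |(y - 1)/(y - 3) − (3/5)| < ϵ.
Combining over a common denominator, (y - 1)/(y - 3) − (3/5) = [(y - 1)·(-5) − (-3)·(y - 3)] / [(-5)·(y - 3)] = -2(y + 2) / ((-5)(y - 3)).
So |(y - 1)/(y - 3) − (3/5)| = 2|y + 2| / (5·|y − 3|).
Restrict δ ≤ 5/2. Then |y + 2| < 5/2 gives |y − 3| = |(y + 2) + (-5)| ≥ 5 − 5/2 = 5/2.
Hence |(y - 1)/(y - 3) − (3/5)| < 2|y + 2|/(5·(5/2)) = (4/25)|y + 2|, which is < ϵ once |y + 2| < (25/4)ϵ.
Take δ = min(5/2, (25/4)ϵ). Then 0 < |y + 2| < δ forces both bounds, so |(y - 1)/(y - 3) − (3/5)| < ϵ.

δ = min(5/2, (25/4)ϵ)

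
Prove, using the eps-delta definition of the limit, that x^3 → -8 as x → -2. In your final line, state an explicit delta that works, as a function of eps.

delta = min(2, eps/28)

Suppose eps > 0. We seek delta > 0 with 0 < |x + 2| < delta ⇒ |x^3 + 8| < eps.
Factor: x^3 + 8 = (x + 2)(x^2 - 2x + 4), so |x^3 + 8| = |x + 2|·|x^2 - 2x + 4|.
Impose delta ≤ 2 so that |x| < 4; then |x^2 - 2x + 4| ≤ 28.
Hence |x^3 + 8| ≤ 28|x + 2|, which is < eps once |x + 2| < eps/28.
Take delta = min(2, eps/28). If 0 < |x + 2| < delta then both bounds hold and |x^3 + 8| ≤ 28|x + 2| < 28·(eps/28) = eps.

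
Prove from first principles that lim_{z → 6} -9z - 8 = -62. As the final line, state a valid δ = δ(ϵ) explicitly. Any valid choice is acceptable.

δ = ϵ/9

Let ϵ > 0 be given. We need δ > 0 so that 0 < |z − 6| < δ implies |(-9z - 8) + 62| < ϵ.
|(-9z - 8) + 62| = |-9z + 54| = 9|z − 6|.
Thus it suffices that |z − 6| < ϵ/9.
Take δ = ϵ/9. If 0 < |z − 6| < δ then |(-9z - 8) + 62| = 9|z − 6| < 9·(ϵ/9) = ϵ.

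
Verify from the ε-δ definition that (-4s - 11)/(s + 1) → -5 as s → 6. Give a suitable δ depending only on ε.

Let ε > 0 be given. We want δ > 0 with 0 < |s − 6| < δ ⇒ |(-4s - 11)/(s + 1) + 5| < ε.
Combining over a common denominator, (-4s - 11)/(s + 1) + 5 = [(-4s - 11)·7 − (-35)·(s + 1)] / [7·(s + 1)] = 7(s − 6) / (7(s + 1)).
So |(-4s - 11)/(s + 1) + 5| = 7|s − 6| / (7·|s + 1|).
Require δ ≤ 7/2, so |s + 1| ≥ |7| − |s − 6| > 7 − 7/2 = 7/2.
Hence |(-4s - 11)/(s + 1) + 5| < 7|s − 6|/(7·(7/2)) = (2/7)|s − 6|, which is < ε once |s − 6| < (7/2)ε.
Take δ = min(7/2, (7/2)ε). Then 0 < |s − 6| < δ forces both bounds, so |(-4s - 11)/(s + 1) + 5| < ε.

δ = min(7/2, (7/2)ε)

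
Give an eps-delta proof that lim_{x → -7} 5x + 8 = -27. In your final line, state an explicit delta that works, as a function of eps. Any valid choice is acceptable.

Suppose eps > 0. We need delta > 0 so that 0 < |x + 7| < delta implies |(5x + 8) + 27| < eps.
|(5x + 8) + 27| = |5x + 35| = 5|x + 7|.
So 5|x + 7| < eps exactly when |x + 7| < eps/5.
Choosing delta = eps/5 gives |(5x + 8) + 27| = 5|x + 7| < eps whenever |x + 7| < delta.

delta = eps/5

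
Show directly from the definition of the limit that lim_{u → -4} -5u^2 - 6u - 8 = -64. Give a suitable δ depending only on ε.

Let ε > 0 be given. We want δ > 0 such that 0 < |u + 4| < δ implies |(-5u^2 - 6u - 8) + 64| < ε.
(-5u^2 - 6u - 8) + 64 = -5u^2 - 6u + 56 = (u + 4)(-5u + 14).
So |(-5u^2 - 6u - 8) + 64| = |u + 4|·|-5u + 14|.
Require δ ≤ 1. Then |u + 4| < 1 gives |u| < 5, and by the triangle inequality |-5u + 14| ≤ 5·5 + 14 = 39.
Hence |(-5u^2 - 6u - 8) + 64| ≤ 39|u + 4| < ε provided |u + 4| < ε/39.
Choosing δ = min(1, ε/39) ensures both conditions, hence |(-5u^2 - 6u - 8) + 64| < ε.

δ = min(1, ε/39)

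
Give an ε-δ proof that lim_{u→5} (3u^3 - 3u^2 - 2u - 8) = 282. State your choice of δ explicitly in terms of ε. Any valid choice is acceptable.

δ = min(2, ε/289)

Fix ε > 0. We want δ > 0 such that 0 < |u − 5| < δ implies |(3u^3 - 3u^2 - 2u - 8) − 282| < ε.
(3u^3 - 3u^2 - 2u - 8) − 282 = 3u^3 - 3u^2 - 2u - 290 = (u − 5)(3u^2 + 12u + 58).
So |(3u^3 - 3u^2 - 2u - 8) − 282| = |u − 5|·|3u^2 + 12u + 58|.
Assume first that |u − 5| < 2, so |u| < 7. Then |3u^2 + 12u + 58| ≤ 3·7^2 + 12·7 + 58 = 289.
Hence |(3u^3 - 3u^2 - 2u - 8) − 282| ≤ 289|u − 5| < ε provided |u − 5| < ε/289.
Choosing δ = min(2, ε/289) ensures both conditions, hence |(3u^3 - 3u^2 - 2u - 8) − 282| < ε.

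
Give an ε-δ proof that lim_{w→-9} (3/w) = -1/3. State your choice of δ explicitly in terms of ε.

δ = min(9/2, (27/2)ε)

Let ε > 0. We seek δ > 0 such that 0 < |w + 9| < δ implies |3/w + 1/3| < ε.
|3/w + 1/3| = 3·|-9 − w|/(9·|w|) = 3|w + 9|/(9|w|).
Restrict δ ≤ 9/2. Then |w + 9| < 9/2 gives |w| > 9/2, so 9|w| > 81/2.
Then |3/w + 1/3| < 3|w + 9|/(81/2), which is < ε when |w + 9| < (27/2)ε.
Take δ = min(9/2, (27/2)ε). Then 0 < |w + 9| < δ gives both |w + 9| < 9/2 and |w + 9| < (27/2)ε, so |3/w + 1/3| < ε.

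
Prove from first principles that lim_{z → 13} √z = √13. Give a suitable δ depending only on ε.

δ = min(13, √13·ε)

Let ε > 0 be given. We want δ > 0 such that 0 < |z − 13| < δ implies |√z − √13| < ε.
Rationalise: √z − √13 = (z − 13)/(√z + √13), so |√z − √13| = |z − 13|/(√z + √13).
Restrict δ ≤ 13 so that |z − 13| < 13 forces z > 0, and then √z + √13 > √13.
Hence |√z − √13| < |z − 13|/√13, which is < ε once |z − 13| < √13·ε.
Take δ = min(13, √13·ε). If 0 < |z − 13| < δ then z > 0 and |√z − √13| < |z − 13|/√13 < ε.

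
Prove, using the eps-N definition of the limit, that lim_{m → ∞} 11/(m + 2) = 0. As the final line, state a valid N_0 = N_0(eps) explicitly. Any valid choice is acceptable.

Let eps > 0 be given. For m ≥ 1, |11/(m + 2) − 0| = 11/(m + 2) ≤ 11/m.
We need 11/m < eps, i.e. m > 11/eps.
Take N_0 = 11/eps. If m > N_0 then |11/(m + 2)| ≤ 11/m < eps.

N_0 = 11/eps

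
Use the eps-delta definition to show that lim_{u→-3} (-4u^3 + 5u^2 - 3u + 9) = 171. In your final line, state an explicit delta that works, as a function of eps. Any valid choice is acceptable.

delta = min(1, eps/186)

Let eps > 0. We want delta > 0 such that 0 < |u + 3| < delta implies |(-4u^3 + 5u^2 - 3u + 9) − 171| < eps.
(-4u^3 + 5u^2 - 3u + 9) − 171 = -4u^3 + 5u^2 - 3u - 162 = (u + 3)(-4u^2 + 17u - 54).
So |(-4u^3 + 5u^2 - 3u + 9) − 171| = |u + 3|·|-4u^2 + 17u - 54|.
Assume first that |u + 3| < 1, so |u| < 4. Then |-4u^2 + 17u - 54| ≤ 4·4^2 + 17·4 + 54 = 186.
Hence |(-4u^3 + 5u^2 - 3u + 9) − 171| ≤ 186|u + 3| < eps provided |u + 3| < eps/186.
Take delta = min(1, eps/186). Then 0 < |u + 3| < delta gives both |u + 3| < 1 and |u + 3| < eps/186, so |(-4u^3 + 5u^2 - 3u + 9) − 171| < eps.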